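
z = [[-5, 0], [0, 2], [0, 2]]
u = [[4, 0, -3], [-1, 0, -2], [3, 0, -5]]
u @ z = [[-20, -6], [5, -4], [-15, -10]]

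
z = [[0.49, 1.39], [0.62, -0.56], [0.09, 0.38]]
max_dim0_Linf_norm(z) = 1.39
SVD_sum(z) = [[0.29, 1.43], [-0.08, -0.42], [0.08, 0.38]] + [[0.20, -0.04],[0.70, -0.14],[0.01, -0.0]]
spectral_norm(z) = 1.57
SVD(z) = [[0.93, 0.28], [-0.27, 0.96], [0.25, 0.02]] @ diag([1.5697396207266354, 0.7474072003406156]) @ [[0.2,0.98], [0.98,-0.20]]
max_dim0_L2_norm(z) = 1.55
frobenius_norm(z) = 1.74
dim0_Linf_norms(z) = [0.62, 1.39]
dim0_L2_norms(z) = [0.8, 1.55]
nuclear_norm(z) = 2.32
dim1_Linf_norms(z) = [1.39, 0.62, 0.38]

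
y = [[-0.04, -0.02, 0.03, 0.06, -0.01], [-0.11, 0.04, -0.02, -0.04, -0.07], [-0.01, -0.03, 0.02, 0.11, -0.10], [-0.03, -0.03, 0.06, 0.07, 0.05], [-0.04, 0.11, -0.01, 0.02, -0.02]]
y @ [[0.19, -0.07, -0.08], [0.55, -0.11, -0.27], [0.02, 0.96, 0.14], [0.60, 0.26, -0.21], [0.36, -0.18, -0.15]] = [[0.01, 0.05, 0.00], [-0.05, -0.01, 0.01], [0.01, 0.07, 0.0], [0.04, 0.07, -0.0], [0.06, -0.01, -0.03]]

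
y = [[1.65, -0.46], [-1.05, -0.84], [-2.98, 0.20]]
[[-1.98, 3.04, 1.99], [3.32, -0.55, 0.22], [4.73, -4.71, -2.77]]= y @ [[-1.71,1.50,0.84], [-1.82,-1.22,-1.31]]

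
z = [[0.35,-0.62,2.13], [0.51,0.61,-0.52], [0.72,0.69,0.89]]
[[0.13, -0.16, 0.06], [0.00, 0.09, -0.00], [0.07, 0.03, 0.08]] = z @[[0.08, 0.02, -0.04], [-0.03, 0.09, 0.08], [0.04, -0.05, 0.06]]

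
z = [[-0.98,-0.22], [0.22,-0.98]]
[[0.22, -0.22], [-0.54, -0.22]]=z @ [[-0.33, 0.17], [0.48, 0.26]]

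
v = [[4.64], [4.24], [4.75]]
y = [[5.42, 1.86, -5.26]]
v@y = [[25.15, 8.63, -24.41], [22.98, 7.89, -22.30], [25.74, 8.84, -24.98]]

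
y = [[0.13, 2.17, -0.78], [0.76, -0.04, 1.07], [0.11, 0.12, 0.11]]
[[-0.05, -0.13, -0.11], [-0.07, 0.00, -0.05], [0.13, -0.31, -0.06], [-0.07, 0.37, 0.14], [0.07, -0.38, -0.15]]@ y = [[-0.12, -0.12, -0.11], [-0.01, -0.16, 0.05], [-0.23, 0.29, -0.44], [0.29, -0.15, 0.47], [-0.30, 0.15, -0.48]]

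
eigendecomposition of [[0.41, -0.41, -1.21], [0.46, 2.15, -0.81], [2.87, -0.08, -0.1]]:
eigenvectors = [[(-0.07-0.54j), -0.07+0.54j, 0.11+0.00j], [(-0.22-0.09j), -0.22+0.09j, (-0.98+0j)], [-0.80+0.00j, (-0.8-0j), (0.17+0j)]]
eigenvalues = [(0.11+1.93j), (0.11-1.93j), (2.24+0j)]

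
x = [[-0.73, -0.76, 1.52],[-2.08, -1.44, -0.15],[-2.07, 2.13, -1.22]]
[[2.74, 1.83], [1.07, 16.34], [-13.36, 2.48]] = x@ [[2.04, -4.26], [-3.78, -4.85], [0.89, -3.27]]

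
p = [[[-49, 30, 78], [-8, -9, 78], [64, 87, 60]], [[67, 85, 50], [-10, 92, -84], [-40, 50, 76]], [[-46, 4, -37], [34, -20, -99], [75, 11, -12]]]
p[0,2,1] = 87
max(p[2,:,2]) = -12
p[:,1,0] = [-8, -10, 34]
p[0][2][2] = 60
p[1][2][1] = 50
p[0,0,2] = 78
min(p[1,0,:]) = 50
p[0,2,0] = 64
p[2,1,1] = -20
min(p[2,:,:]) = -99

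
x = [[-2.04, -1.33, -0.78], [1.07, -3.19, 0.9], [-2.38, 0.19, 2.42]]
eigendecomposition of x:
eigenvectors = [[0.18+0.00j, 0.22+0.61j, (0.22-0.61j)], [(-0.11+0j), 0.71+0.00j, (0.71-0j)], [-0.98+0.00j, (0.01+0.28j), 0.01-0.28j]]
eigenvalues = [(2.89+0j), (-2.85+1.27j), (-2.85-1.27j)]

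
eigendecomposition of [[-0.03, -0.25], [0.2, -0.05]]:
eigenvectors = [[0.75+0.00j,(0.75-0j)], [(0.03-0.67j),(0.03+0.67j)]]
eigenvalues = [(-0.04+0.22j), (-0.04-0.22j)]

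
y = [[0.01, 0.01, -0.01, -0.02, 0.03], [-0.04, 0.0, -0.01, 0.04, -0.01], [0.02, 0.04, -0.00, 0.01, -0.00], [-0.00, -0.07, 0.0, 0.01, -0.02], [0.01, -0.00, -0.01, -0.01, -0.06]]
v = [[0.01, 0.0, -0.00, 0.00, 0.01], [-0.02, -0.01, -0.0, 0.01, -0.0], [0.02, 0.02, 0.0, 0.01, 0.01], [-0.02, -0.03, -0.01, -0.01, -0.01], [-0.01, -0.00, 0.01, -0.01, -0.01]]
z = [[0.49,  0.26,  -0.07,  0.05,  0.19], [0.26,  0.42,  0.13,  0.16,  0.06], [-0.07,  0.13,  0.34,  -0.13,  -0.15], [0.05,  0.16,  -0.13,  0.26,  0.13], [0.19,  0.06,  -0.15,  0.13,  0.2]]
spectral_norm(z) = 0.84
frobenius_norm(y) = 0.13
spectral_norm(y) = 0.09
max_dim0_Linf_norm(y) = 0.07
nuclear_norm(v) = 0.10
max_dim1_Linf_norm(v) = 0.03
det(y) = -0.00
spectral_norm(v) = 0.05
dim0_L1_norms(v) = [0.08, 0.06, 0.02, 0.04, 0.04]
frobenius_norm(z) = 1.03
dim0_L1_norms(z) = [1.06, 1.03, 0.82, 0.73, 0.73]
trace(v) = -0.02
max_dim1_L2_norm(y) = 0.07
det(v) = -0.00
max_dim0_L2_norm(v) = 0.04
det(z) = -0.00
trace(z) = 1.71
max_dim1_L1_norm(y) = 0.1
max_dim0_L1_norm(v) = 0.08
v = y @ z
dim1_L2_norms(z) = [0.59, 0.54, 0.42, 0.36, 0.35]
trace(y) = -0.04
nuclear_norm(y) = 0.25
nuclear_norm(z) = 1.72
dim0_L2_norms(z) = [0.59, 0.54, 0.42, 0.36, 0.35]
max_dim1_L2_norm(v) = 0.04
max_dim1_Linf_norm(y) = 0.07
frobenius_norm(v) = 0.06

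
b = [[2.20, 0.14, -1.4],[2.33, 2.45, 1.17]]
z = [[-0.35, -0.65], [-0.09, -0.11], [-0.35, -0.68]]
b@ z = [[-0.29,-0.49],  [-1.45,-2.58]]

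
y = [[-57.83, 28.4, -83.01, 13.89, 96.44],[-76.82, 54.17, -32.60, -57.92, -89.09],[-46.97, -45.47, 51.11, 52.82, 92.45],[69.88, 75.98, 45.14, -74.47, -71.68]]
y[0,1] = 28.4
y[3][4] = -71.68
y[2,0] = -46.97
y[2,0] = -46.97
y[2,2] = 51.11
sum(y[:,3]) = -65.68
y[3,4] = -71.68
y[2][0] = -46.97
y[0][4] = 96.44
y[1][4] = -89.09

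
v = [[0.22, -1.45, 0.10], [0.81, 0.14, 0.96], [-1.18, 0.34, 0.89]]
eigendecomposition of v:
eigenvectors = [[-0.66+0.00j, (-0.66-0j), -0.36+0.00j], [-0.18+0.57j, (-0.18-0.57j), (0.38+0j)], [(-0.17-0.41j), (-0.17+0.41j), 0.85+0.00j]]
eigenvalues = [(-0.14+1.32j), (-0.14-1.32j), (1.53+0j)]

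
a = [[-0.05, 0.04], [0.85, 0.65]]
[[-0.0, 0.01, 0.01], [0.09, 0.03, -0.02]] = a@[[0.08, -0.04, -0.11], [0.04, 0.10, 0.11]]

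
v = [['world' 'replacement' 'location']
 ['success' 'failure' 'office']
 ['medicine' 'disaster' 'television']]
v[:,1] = ['replacement', 'failure', 'disaster']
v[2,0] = 'medicine'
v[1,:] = ['success', 'failure', 'office']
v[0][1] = 'replacement'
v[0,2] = 'location'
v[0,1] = 'replacement'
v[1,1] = 'failure'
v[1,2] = 'office'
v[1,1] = 'failure'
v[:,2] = ['location', 'office', 'television']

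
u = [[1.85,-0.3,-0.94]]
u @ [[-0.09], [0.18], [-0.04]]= [[-0.18]]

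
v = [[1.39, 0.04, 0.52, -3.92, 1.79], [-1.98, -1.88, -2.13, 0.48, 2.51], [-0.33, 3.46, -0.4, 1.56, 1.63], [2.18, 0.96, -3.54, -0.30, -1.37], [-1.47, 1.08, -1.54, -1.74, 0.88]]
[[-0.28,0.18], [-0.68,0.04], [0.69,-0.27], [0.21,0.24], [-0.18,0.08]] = v @[[0.08, 0.02], [0.19, -0.04], [0.05, -0.05], [0.09, -0.06], [-0.04, -0.03]]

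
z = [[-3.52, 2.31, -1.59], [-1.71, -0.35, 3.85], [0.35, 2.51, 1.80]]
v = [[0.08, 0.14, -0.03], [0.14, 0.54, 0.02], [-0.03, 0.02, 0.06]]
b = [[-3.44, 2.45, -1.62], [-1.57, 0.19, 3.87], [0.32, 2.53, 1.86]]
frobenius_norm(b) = 6.92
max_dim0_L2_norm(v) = 0.56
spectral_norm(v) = 0.58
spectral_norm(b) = 4.71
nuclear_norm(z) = 11.65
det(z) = 53.09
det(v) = 0.00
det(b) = 49.19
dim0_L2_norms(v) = [0.16, 0.56, 0.07]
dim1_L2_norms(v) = [0.16, 0.56, 0.07]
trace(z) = -2.07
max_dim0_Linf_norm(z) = 3.85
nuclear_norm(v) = 0.68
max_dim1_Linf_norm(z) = 3.85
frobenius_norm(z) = 6.91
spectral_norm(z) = 4.54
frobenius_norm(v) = 0.59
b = z + v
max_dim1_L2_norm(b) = 4.52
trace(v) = 0.68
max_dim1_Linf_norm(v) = 0.54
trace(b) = -1.39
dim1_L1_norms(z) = [7.42, 5.91, 4.66]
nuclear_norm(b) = 11.54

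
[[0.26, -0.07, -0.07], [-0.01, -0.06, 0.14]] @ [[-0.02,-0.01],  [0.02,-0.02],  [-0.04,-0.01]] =[[-0.0, -0.00], [-0.01, -0.00]]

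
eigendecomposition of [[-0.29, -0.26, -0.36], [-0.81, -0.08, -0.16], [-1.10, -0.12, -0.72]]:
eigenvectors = [[0.4, 0.51, -0.22],[0.37, -0.74, -0.76],[0.84, -0.43, 0.61]]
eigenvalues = [-1.3, 0.39, -0.18]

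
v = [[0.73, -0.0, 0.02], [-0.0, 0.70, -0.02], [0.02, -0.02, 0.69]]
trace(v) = 2.12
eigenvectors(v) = [[0.27, 0.87, 0.41], [-0.53, -0.22, 0.82], [-0.8, 0.44, -0.41]]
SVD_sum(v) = [[0.56, -0.14, 0.28],[-0.14, 0.04, -0.07],[0.28, -0.07, 0.14]] + [[0.12,0.24,-0.12],[0.24,0.47,-0.24],[-0.12,-0.24,0.12]] + [[0.05, -0.10, -0.14], [-0.1, 0.19, 0.29], [-0.14, 0.29, 0.43]]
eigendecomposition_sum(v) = [[0.05, -0.1, -0.14], [-0.1, 0.19, 0.29], [-0.14, 0.29, 0.43]] + [[0.56, -0.14, 0.28], [-0.14, 0.04, -0.07], [0.28, -0.07, 0.14]] + [[0.12, 0.24, -0.12],[0.24, 0.47, -0.24],[-0.12, -0.24, 0.12]]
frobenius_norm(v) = 1.22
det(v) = 0.35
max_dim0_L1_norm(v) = 0.75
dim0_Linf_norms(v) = [0.73, 0.7, 0.69]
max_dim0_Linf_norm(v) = 0.73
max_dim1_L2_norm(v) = 0.73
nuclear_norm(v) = 2.12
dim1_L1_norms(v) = [0.75, 0.72, 0.73]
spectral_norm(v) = 0.74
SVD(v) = [[-0.87, -0.41, -0.27],[0.22, -0.82, 0.53],[-0.44, 0.41, 0.8]] @ diag([0.7399999999999998, 0.71, 0.67]) @ [[-0.87, 0.22, -0.44], [-0.41, -0.82, 0.41], [-0.27, 0.53, 0.80]]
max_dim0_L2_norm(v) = 0.73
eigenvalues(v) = [0.67, 0.74, 0.71]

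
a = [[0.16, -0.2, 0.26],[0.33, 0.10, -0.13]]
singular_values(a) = [0.37, 0.36]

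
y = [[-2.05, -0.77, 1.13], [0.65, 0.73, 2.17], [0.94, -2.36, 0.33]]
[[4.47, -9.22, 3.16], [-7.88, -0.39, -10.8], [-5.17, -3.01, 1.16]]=y @[[-3.75, 2.75, -2.69], [0.33, 2.13, -2.05], [-2.62, -1.72, -3.48]]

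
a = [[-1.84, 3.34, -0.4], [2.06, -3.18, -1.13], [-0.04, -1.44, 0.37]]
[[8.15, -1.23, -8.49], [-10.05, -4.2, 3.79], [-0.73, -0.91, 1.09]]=a @ [[-3.13,2.70,3.95], [0.82,1.61,0.07], [0.88,4.11,3.65]]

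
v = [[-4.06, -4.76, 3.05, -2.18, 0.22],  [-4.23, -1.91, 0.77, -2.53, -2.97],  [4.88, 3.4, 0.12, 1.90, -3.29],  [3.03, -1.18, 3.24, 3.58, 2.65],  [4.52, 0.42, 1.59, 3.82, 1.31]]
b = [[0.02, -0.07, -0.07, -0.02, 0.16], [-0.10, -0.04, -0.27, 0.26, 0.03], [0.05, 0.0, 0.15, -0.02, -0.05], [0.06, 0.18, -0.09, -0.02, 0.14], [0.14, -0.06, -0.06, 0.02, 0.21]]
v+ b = [[-4.04, -4.83, 2.98, -2.20, 0.38],[-4.33, -1.95, 0.50, -2.27, -2.94],[4.93, 3.40, 0.27, 1.88, -3.34],[3.09, -1.0, 3.15, 3.56, 2.79],[4.66, 0.36, 1.53, 3.84, 1.52]]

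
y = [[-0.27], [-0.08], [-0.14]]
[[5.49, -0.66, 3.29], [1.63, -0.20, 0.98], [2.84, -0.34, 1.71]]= y @[[-20.32, 2.45, -12.2]]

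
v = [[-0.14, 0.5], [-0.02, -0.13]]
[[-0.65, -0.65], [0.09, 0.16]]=v @ [[1.49, 0.21], [-0.89, -1.24]]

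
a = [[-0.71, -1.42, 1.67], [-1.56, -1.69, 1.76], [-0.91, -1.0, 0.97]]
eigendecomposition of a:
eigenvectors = [[0.41,0.57,0.02], [0.77,-0.76,0.76], [0.48,-0.32,0.65]]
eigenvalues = [-1.44, 0.23, -0.23]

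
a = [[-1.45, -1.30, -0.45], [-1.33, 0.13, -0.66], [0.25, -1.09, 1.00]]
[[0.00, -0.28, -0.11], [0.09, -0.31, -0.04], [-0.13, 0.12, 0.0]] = a @ [[-0.04, 0.22, 0.0], [0.06, -0.04, 0.06], [-0.05, 0.02, 0.07]]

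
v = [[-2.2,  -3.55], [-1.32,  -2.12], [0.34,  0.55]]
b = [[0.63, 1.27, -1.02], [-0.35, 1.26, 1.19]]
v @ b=[[-0.14, -7.27, -1.98], [-0.09, -4.35, -1.18], [0.02, 1.12, 0.31]]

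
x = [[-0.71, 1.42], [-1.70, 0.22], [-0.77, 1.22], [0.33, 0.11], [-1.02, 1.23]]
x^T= [[-0.71, -1.70, -0.77, 0.33, -1.02], [1.42, 0.22, 1.22, 0.11, 1.23]]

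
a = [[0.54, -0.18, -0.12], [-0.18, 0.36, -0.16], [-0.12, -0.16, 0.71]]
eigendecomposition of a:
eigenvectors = [[-0.5,-0.81,-0.29], [-0.79,0.57,-0.23], [-0.35,-0.11,0.93]]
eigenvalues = [0.17, 0.65, 0.79]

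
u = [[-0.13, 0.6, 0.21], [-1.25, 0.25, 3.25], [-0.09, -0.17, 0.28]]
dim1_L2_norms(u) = [0.65, 3.49, 0.34]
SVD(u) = [[-0.08, 0.95, 0.31],[-0.99, -0.05, -0.10],[-0.08, -0.32, 0.95]] @ diag([3.5140561662593517, 0.6126233870076557, 0.00135870007595897]) @ [[0.36, -0.08, -0.93], [-0.05, 0.99, -0.1], [0.93, 0.08, 0.35]]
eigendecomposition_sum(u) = [[-0.07+0.32j, (0.3+0.04j), 0.10-0.86j],[-0.63+0.09j, (0.13+0.57j), (1.62-0.36j)],[-0.05-0.10j, -0.08+0.05j, (0.14+0.24j)]] + [[-0.07-0.32j, (0.3-0.04j), (0.1+0.86j)], [-0.63-0.09j, (0.13-0.57j), 1.62+0.36j], [-0.05+0.10j, (-0.08-0.05j), 0.14-0.24j]] + [[0.00-0.00j, (-0+0j), 0.00+0.00j], [0.00-0.00j, (-0+0j), 0j], [0.00-0.00j, -0.00+0.00j, 0.00+0.00j]]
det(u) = 0.00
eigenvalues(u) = [(0.2+1.13j), (0.2-1.13j), 0j]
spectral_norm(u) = 3.51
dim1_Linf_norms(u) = [0.6, 3.25, 0.28]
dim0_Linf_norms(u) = [1.25, 0.6, 3.25]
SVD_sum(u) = [[-0.10, 0.02, 0.27],[-1.25, 0.28, 3.25],[-0.1, 0.02, 0.26]] + [[-0.03, 0.58, -0.06], [0.00, -0.03, 0.0], [0.01, -0.19, 0.02]] + [[0.0, 0.0, 0.00], [-0.0, -0.0, -0.00], [0.0, 0.0, 0.0]]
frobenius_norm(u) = 3.57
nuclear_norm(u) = 4.13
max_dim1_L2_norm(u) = 3.49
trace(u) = 0.40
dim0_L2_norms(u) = [1.26, 0.67, 3.27]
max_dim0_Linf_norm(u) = 3.25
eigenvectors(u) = [[(0.15-0.43j),(0.15+0.43j),0.93+0.00j], [0.88+0.00j,(0.88-0j),0.08+0.00j], [0.04+0.14j,0.04-0.14j,(0.35+0j)]]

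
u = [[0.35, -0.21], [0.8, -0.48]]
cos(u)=[[1.02, -0.01], [0.05, 0.97]]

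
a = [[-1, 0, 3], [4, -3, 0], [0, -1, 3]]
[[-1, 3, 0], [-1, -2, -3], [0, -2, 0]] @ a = [[13, -9, -3], [-7, 9, -12], [-8, 6, 0]]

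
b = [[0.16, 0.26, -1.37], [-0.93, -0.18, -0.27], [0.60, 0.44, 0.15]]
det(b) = 0.42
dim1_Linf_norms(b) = [1.37, 0.93, 0.6]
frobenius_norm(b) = 1.88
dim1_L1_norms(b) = [1.79, 1.38, 1.19]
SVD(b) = [[-0.97, -0.25, 0.06], [-0.23, 0.76, -0.60], [0.11, -0.6, -0.80]] @ diag([1.418149286505776, 1.2017008805661704, 0.24732083379620742]) @ [[0.09, -0.12, 0.99], [-0.92, -0.39, 0.04], [0.38, -0.92, -0.14]]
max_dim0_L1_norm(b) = 1.79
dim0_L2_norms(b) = [1.12, 0.54, 1.4]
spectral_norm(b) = 1.42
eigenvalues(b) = [(-0.11+1.1j), (-0.11-1.1j), (0.34+0j)]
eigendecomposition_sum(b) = [[(0.05+0.47j), 0.20+0.24j, (-0.59+0.25j)], [(-0.42+0.09j), -0.19+0.20j, (-0.28-0.51j)], [0.31+0.07j, (0.19-0.07j), 0.03+0.43j]] + [[0.05-0.47j, (0.2-0.24j), -0.59-0.25j], [(-0.42-0.09j), (-0.19-0.2j), -0.28+0.51j], [(0.31-0.07j), (0.19+0.07j), (0.03-0.43j)]] + [[0.05-0.00j, -0.13-0.00j, -0.19-0.00j], [-0.08+0.00j, (0.21+0j), (0.3+0j)], [(-0.02+0j), (0.06+0j), (0.08+0j)]]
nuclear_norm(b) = 2.87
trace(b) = 0.13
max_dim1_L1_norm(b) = 1.79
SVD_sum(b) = [[-0.12, 0.16, -1.36],[-0.03, 0.04, -0.32],[0.01, -0.02, 0.15]] + [[0.27, 0.11, -0.01], [-0.85, -0.35, 0.03], [0.66, 0.28, -0.03]] + [[0.01,-0.01,-0.00],[-0.06,0.14,0.02],[-0.07,0.18,0.03]]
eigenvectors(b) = [[0.66+0.00j, 0.66-0.00j, (-0.53+0j)], [(0.06+0.6j), 0.06-0.60j, (0.82+0j)], [0.14-0.42j, (0.14+0.42j), 0.23+0.00j]]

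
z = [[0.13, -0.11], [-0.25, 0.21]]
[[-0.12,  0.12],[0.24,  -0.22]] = z @ [[-1.0, 0.06], [-0.06, -1.0]]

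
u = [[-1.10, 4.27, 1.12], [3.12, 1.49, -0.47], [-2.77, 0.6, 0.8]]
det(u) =-0.001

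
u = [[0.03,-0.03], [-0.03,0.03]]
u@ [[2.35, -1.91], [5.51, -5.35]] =[[-0.09,0.1],[0.09,-0.1]]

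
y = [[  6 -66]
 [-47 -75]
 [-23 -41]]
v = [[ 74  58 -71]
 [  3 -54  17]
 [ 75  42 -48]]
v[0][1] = 58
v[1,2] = 17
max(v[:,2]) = 17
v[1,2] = 17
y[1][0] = -47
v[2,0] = 75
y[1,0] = -47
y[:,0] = [6, -47, -23]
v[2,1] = 42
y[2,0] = -23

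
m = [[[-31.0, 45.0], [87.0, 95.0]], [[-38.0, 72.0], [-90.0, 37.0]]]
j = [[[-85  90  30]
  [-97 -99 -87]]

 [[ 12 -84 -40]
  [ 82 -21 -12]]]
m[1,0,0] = -38.0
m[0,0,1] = 45.0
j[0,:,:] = [[-85, 90, 30], [-97, -99, -87]]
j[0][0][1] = 90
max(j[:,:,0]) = 82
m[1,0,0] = -38.0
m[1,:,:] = [[-38.0, 72.0], [-90.0, 37.0]]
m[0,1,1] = 95.0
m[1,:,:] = [[-38.0, 72.0], [-90.0, 37.0]]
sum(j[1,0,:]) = -112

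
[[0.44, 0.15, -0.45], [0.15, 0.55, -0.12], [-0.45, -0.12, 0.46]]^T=[[0.44,0.15,-0.45],[0.15,0.55,-0.12],[-0.45,-0.12,0.46]]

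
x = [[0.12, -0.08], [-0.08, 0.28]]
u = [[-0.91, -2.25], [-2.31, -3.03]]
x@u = [[0.08, -0.03], [-0.57, -0.67]]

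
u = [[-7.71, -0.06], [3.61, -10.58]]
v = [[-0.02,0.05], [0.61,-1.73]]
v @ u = [[0.33, -0.53], [-10.95, 18.27]]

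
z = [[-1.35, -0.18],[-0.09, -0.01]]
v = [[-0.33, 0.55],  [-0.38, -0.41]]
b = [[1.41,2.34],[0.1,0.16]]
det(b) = -0.01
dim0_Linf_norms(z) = [1.35, 0.18]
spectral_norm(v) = 0.69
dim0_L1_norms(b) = [1.51, 2.5]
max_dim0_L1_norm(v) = 0.96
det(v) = 0.34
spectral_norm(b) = 2.74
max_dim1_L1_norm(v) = 0.88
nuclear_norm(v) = 1.19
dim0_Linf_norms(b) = [1.41, 2.34]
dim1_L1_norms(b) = [3.75, 0.26]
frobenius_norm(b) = 2.74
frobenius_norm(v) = 0.85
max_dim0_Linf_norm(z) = 1.35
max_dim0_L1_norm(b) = 2.5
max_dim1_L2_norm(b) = 2.73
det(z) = -0.00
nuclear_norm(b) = 2.74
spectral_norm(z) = 1.36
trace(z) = -1.36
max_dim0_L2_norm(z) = 1.35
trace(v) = -0.74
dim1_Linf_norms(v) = [0.55, 0.41]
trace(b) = 1.57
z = b @ v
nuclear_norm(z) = 1.37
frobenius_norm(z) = 1.36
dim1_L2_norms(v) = [0.64, 0.56]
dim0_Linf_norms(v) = [0.38, 0.55]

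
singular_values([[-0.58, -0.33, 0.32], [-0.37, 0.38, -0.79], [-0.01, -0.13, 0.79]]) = [1.25, 0.7, 0.23]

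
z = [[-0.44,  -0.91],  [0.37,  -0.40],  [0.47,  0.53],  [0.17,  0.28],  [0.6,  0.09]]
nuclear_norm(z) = 2.05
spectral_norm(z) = 1.34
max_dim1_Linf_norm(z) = 0.91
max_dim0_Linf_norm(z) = 0.91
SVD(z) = [[-0.75, -0.24],[-0.08, -0.75],[0.53, -0.10],[0.24, 0.03],[0.32, -0.61]] @ diag([1.3363121658797878, 0.7141917076819573]) @ [[0.58,0.81], [-0.81,0.58]]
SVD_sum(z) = [[-0.58,-0.81], [-0.06,-0.09], [0.41,0.57], [0.19,0.27], [0.24,0.34]] + [[0.14,  -0.1], [0.43,  -0.31], [0.06,  -0.04], [-0.02,  0.01], [0.36,  -0.25]]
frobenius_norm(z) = 1.52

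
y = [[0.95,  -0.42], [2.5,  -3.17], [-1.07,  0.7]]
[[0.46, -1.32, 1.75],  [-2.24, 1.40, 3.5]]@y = [[-4.74,5.22], [-2.37,-1.05]]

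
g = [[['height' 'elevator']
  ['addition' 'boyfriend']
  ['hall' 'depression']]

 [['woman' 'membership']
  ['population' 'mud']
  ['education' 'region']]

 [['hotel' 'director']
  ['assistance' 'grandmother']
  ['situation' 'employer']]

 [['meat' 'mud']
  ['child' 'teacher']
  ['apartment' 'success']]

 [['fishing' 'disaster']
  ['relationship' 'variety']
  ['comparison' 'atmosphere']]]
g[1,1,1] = 'mud'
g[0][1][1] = 'boyfriend'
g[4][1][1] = 'variety'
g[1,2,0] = 'education'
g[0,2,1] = 'depression'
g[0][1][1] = 'boyfriend'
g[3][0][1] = 'mud'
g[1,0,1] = 'membership'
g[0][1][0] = 'addition'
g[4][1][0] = 'relationship'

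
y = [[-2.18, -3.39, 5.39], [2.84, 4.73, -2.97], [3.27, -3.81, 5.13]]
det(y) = -87.606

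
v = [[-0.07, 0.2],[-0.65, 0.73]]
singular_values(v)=[1.0, 0.08]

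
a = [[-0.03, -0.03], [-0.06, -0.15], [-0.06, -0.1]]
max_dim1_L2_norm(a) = 0.16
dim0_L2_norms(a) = [0.09, 0.18]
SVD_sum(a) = [[-0.02, -0.04], [-0.07, -0.15], [-0.05, -0.1]] + [[-0.01, 0.01], [0.01, -0.0], [-0.01, 0.0]]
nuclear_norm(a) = 0.22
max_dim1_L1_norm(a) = 0.21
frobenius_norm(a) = 0.20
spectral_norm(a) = 0.20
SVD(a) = [[-0.20, 0.67], [-0.80, -0.54], [-0.57, 0.51]] @ diag([0.20265310248522048, 0.020777874124046768]) @ [[0.43, 0.9],[-0.9, 0.43]]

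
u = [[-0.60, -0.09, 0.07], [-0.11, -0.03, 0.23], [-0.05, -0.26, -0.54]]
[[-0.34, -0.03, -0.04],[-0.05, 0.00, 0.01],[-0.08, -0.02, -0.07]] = u@[[0.57, 0.05, 0.08], [0.05, 0.01, 0.03], [0.08, 0.03, 0.10]]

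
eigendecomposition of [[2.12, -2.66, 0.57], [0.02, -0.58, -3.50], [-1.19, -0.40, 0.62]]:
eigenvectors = [[(0.79+0j), 0.79-0.00j, 0.48+0.00j],[-0.03-0.45j, (-0.03+0.45j), 0.81+0.00j],[-0.20+0.36j, (-0.2-0.36j), 0.34+0.00j]]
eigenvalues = [(2.09+1.77j), (2.09-1.77j), (-2.02+0j)]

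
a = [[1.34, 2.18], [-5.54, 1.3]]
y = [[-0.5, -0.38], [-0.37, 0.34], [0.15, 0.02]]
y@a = [[1.44, -1.58], [-2.38, -0.36], [0.09, 0.35]]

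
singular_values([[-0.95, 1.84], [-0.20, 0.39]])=[2.12, 0.0]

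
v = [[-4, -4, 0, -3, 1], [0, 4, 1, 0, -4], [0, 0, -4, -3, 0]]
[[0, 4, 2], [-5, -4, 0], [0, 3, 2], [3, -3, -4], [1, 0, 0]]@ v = [[0, 16, -4, -6, -16], [20, 4, -4, 15, 11], [0, 12, -5, -6, -12], [-12, -24, 13, 3, 15], [-4, -4, 0, -3, 1]]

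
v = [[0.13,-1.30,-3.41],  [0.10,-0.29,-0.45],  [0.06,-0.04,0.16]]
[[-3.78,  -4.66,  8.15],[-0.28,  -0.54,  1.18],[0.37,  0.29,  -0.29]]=v@ [[0.17, -1.84, -0.99], [-1.77, -1.90, -1.54], [1.79, 2.02, -1.84]]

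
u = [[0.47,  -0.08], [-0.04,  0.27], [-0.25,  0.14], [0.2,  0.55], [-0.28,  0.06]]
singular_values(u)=[0.64, 0.63]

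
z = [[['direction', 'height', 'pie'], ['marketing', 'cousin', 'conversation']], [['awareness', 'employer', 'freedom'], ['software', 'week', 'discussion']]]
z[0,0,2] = 'pie'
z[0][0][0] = 'direction'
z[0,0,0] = 'direction'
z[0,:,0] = ['direction', 'marketing']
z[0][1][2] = 'conversation'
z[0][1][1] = 'cousin'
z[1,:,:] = [['awareness', 'employer', 'freedom'], ['software', 'week', 'discussion']]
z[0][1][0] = 'marketing'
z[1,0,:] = ['awareness', 'employer', 'freedom']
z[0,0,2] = 'pie'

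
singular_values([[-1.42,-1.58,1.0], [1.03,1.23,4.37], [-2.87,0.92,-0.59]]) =[4.81, 3.05, 2.05]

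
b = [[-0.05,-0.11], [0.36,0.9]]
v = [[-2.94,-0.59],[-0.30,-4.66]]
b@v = [[0.18, 0.54], [-1.33, -4.41]]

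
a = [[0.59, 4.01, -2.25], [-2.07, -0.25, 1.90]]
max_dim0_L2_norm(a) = 4.02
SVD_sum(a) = [[1.22, 3.54, -2.59], [-0.49, -1.42, 1.04]] + [[-0.63,0.47,0.34], [-1.58,1.17,0.86]]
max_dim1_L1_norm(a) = 6.85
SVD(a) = [[-0.93, 0.37], [0.37, 0.93]] @ diag([4.909791398910907, 2.3112871779985453]) @ [[-0.27, -0.78, 0.57], [-0.74, 0.55, 0.4]]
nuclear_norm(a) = 7.22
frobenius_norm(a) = 5.43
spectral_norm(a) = 4.91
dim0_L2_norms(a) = [2.15, 4.02, 2.94]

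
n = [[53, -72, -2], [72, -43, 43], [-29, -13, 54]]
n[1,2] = 43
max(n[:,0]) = 72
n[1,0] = 72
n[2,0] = -29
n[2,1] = -13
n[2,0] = -29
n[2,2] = 54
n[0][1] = -72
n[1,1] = -43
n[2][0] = -29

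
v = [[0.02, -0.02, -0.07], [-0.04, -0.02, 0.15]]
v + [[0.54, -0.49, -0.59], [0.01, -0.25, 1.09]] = [[0.56, -0.51, -0.66], [-0.03, -0.27, 1.24]]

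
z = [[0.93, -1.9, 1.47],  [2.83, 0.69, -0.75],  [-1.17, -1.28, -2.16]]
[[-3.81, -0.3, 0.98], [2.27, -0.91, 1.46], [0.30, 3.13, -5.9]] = z@[[0.21,-0.38,0.69], [1.31,-0.68,1.13], [-1.03,-0.84,1.69]]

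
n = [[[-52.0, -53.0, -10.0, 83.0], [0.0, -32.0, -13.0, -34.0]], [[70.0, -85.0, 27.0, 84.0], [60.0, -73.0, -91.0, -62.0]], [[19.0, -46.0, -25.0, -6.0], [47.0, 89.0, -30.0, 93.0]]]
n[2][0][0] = 19.0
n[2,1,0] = 47.0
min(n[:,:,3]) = -62.0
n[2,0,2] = -25.0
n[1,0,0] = 70.0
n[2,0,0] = 19.0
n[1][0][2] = 27.0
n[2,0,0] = 19.0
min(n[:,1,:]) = -91.0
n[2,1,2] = -30.0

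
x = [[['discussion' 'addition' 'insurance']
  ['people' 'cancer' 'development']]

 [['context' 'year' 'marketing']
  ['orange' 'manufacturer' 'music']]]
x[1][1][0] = 'orange'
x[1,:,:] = [['context', 'year', 'marketing'], ['orange', 'manufacturer', 'music']]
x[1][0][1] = 'year'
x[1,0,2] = 'marketing'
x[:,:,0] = [['discussion', 'people'], ['context', 'orange']]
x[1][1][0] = 'orange'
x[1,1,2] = 'music'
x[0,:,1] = ['addition', 'cancer']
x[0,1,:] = ['people', 'cancer', 'development']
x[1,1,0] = 'orange'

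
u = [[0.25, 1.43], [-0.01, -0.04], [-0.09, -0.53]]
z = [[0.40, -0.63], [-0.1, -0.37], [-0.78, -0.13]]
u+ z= [[0.65, 0.80], [-0.11, -0.41], [-0.87, -0.66]]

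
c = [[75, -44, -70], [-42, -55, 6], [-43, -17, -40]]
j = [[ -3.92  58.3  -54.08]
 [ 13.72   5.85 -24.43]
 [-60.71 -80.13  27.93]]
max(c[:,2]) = 6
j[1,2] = -24.43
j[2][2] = 27.93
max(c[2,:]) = -17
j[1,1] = 5.85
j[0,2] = -54.08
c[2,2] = -40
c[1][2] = 6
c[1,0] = -42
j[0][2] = -54.08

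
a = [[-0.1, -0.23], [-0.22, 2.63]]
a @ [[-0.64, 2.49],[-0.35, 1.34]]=[[0.14, -0.56], [-0.78, 2.98]]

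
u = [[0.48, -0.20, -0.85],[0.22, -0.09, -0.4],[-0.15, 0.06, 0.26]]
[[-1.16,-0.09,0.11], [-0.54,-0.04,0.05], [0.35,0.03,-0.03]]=u @ [[-0.70,-0.02,0.03], [0.78,-0.18,0.18], [0.78,0.14,-0.15]]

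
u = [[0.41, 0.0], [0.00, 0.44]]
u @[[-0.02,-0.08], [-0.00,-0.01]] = [[-0.01,-0.03], [0.00,-0.0]]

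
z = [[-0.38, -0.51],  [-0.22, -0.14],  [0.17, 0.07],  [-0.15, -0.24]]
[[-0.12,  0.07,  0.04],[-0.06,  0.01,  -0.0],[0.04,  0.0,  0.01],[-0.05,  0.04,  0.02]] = z @ [[0.18, 0.11, 0.13], [0.11, -0.22, -0.18]]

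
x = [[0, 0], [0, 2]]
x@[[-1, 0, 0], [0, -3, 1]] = [[0, 0, 0], [0, -6, 2]]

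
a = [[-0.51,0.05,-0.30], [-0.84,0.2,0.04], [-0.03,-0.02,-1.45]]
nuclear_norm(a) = 2.53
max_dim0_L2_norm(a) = 1.48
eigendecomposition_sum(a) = [[-0.02, 0.01, 0.0], [-0.19, 0.14, 0.04], [0.0, -0.00, -0.0]] + [[-0.48, 0.04, 0.14], [-0.64, 0.06, 0.19], [0.03, -0.00, -0.01]] + [[-0.02,  -0.0,  -0.44], [-0.01,  -0.00,  -0.19], [-0.06,  -0.02,  -1.44]]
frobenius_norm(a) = 1.79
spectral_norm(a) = 1.49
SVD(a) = [[0.24,0.47,-0.85], [0.05,0.87,0.50], [0.97,-0.16,0.19]] @ diag([1.4884068548126144, 0.9926407429609914, 0.05393876120817166]) @ [[-0.13, 0.00, -0.99], [-0.97, 0.20, 0.13], [0.20, 0.98, -0.02]]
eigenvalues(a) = [0.13, -0.43, -1.46]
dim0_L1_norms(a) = [1.38, 0.27, 1.79]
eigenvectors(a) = [[-0.08, -0.60, 0.29],[-1.00, -0.8, 0.12],[0.01, 0.03, 0.95]]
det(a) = 0.08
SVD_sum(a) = [[-0.05,  0.00,  -0.36], [-0.01,  0.0,  -0.07], [-0.19,  0.00,  -1.43]] + [[-0.45,0.09,0.06], [-0.84,0.17,0.11], [0.15,-0.03,-0.02]] + [[-0.01, -0.04, 0.00], [0.01, 0.03, -0.00], [0.00, 0.01, -0.00]]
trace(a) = -1.76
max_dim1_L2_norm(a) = 1.45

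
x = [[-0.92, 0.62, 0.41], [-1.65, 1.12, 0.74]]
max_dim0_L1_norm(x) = 2.57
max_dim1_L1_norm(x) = 3.51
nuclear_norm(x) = 2.44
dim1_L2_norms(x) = [1.18, 2.13]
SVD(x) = [[-0.49, -0.87], [-0.87, 0.49]] @ diag([2.4338010614579737, 0.003520404243814509]) @ [[0.78, -0.53, -0.35],[0.63, 0.69, 0.37]]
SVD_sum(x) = [[-0.92,0.62,0.41],[-1.65,1.12,0.74]] + [[-0.00,  -0.00,  -0.0], [0.0,  0.00,  0.0]]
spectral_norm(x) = 2.43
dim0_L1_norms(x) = [2.57, 1.74, 1.15]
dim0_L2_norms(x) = [1.89, 1.28, 0.85]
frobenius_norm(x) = 2.43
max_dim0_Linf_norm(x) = 1.65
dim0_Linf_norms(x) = [1.65, 1.12, 0.74]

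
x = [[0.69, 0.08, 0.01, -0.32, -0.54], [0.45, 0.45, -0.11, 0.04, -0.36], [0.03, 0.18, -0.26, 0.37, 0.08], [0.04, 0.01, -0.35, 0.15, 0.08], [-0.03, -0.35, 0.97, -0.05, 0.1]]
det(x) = 0.00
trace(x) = 1.13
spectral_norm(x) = 1.24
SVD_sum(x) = [[0.23, 0.23, -0.36, 0.01, -0.18], [0.26, 0.26, -0.42, 0.01, -0.21], [0.11, 0.11, -0.18, 0.01, -0.09], [0.11, 0.11, -0.17, 0.01, -0.09], [-0.39, -0.39, 0.61, -0.02, 0.31]] + [[0.43, -0.02, 0.44, -0.28, -0.36], [0.19, -0.01, 0.19, -0.12, -0.16], [-0.17, 0.01, -0.18, 0.11, 0.14], [-0.15, 0.01, -0.15, 0.1, 0.13], [0.29, -0.01, 0.30, -0.19, -0.24]] + [[-0.02, -0.06, -0.05, -0.09, -0.01],[0.04, 0.12, 0.1, 0.19, 0.02],[0.05, 0.13, 0.11, 0.21, 0.02],[-0.00, -0.0, -0.0, -0.01, -0.0],[0.03, 0.09, 0.07, 0.13, 0.01]] + [[0.05, -0.07, -0.02, 0.04, 0.02], [-0.05, 0.07, 0.02, -0.04, -0.02], [0.05, -0.07, -0.02, 0.04, 0.02], [0.08, -0.1, -0.03, 0.06, 0.03], [0.03, -0.04, -0.01, 0.02, 0.01]] + [[-0.00, -0.0, -0.0, 0.00, -0.01], [0.00, 0.0, 0.0, -0.0, 0.01], [-0.01, -0.00, -0.0, 0.01, -0.01], [0.01, 0.01, 0.0, -0.01, 0.02], [0.0, 0.00, 0.00, -0.0, 0.00]]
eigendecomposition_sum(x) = [[0.51-0.00j, (0.31-0j), -0.34+0.00j, -0.31-0.00j, -0.51-0.00j], [0.54-0.00j, (0.33-0j), (-0.37+0j), (-0.34-0j), (-0.55-0j)], [(0.08-0j), 0.05-0.00j, (-0.05+0j), (-0.05-0j), (-0.08-0j)], [-0.02+0.00j, (-0.01+0j), 0.01-0.00j, (0.01+0j), 0.02+0.00j], [-0.15+0.00j, (-0.09+0j), 0.10-0.00j, (0.09+0j), (0.15+0j)]] + [[0.01+0.05j,-0.05-0.08j,(0.15+0.16j),-0.08-0.18j,(-0.04-0.03j)], [0.03j,(-0.02-0.06j),0.08+0.12j,(-0.03-0.13j),(-0.02-0.03j)], [-0.03-0.01j,0.06+0.01j,(-0.13+0.01j),(0.11+0.03j),(0.03-0.01j)], [(-0.02-0.06j),(0.06+0.1j),-0.18-0.19j,(0.1+0.22j),(0.05+0.04j)], [(0.05+0.11j),(-0.14-0.18j),0.39+0.34j,(-0.23-0.4j),-0.11-0.07j]] + [[(0.01-0.05j), -0.05+0.08j, (0.15-0.16j), -0.08+0.18j, -0.04+0.03j],[0.00-0.03j, (-0.02+0.06j), 0.08-0.12j, (-0.03+0.13j), (-0.02+0.03j)],[(-0.03+0.01j), (0.06-0.01j), -0.13-0.01j, 0.11-0.03j, 0.03+0.01j],[(-0.02+0.06j), 0.06-0.10j, -0.18+0.19j, (0.1-0.22j), 0.05-0.04j],[0.05-0.11j, (-0.14+0.18j), 0.39-0.34j, (-0.23+0.4j), -0.11+0.07j]] + [[(0.08-0.05j), -0.07+0.07j, 0.03+0.03j, 0.08+0.15j, (0.03+0.08j)], [-0.05-0.12j, 0.08+0.11j, (0.05-0.03j), (0.22-0.07j), 0.12-0.02j], [0.00-0.05j, (0.01+0.06j), (0.02-0j), (0.1+0.02j), 0.05+0.02j], [0.05+0.01j, (-0.05+0j), -0.00+0.02j, -0.03+0.08j, -0.02+0.04j], [(0.01-0.09j), 0.01+0.10j, 0.04-0.00j, 0.16+0.04j, (0.08+0.03j)]] + [[0.08+0.05j, (-0.07-0.07j), 0.03-0.03j, (0.08-0.15j), (0.03-0.08j)], [-0.05+0.12j, 0.08-0.11j, (0.05+0.03j), (0.22+0.07j), (0.12+0.02j)], [0.05j, 0.01-0.06j, 0.02+0.00j, (0.1-0.02j), 0.05-0.02j], [(0.05-0.01j), (-0.05-0j), -0.00-0.02j, (-0.03-0.08j), -0.02-0.04j], [(0.01+0.09j), (0.01-0.1j), 0.04+0.00j, 0.16-0.04j, (0.08-0.03j)]]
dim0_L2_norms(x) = [0.83, 0.6, 1.07, 0.52, 0.67]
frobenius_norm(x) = 1.70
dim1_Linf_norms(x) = [0.69, 0.45, 0.37, 0.35, 0.97]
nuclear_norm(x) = 2.99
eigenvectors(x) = [[(0.66+0j),  (-0.33-0.04j),  -0.33+0.04j,  -0.08-0.46j,  -0.08+0.46j], [(0.71+0j),  (-0.22-0.06j),  (-0.22+0.06j),  (-0.66+0j),  (-0.66-0j)], [0.10+0.00j,  (0.14-0.14j),  (0.14+0.14j),  -0.25-0.13j,  -0.25+0.13j], [(-0.02+0j),  0.40+0.04j,  (0.4-0.04j),  0.14-0.19j,  (0.14+0.19j)], [(-0.2+0j),  (-0.8+0j),  -0.80-0.00j,  (-0.39-0.25j),  (-0.39+0.25j)]]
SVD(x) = [[-0.42,0.72,0.29,-0.41,-0.24], [-0.49,0.32,-0.59,0.42,0.38], [-0.2,-0.29,-0.64,-0.42,-0.54], [-0.19,-0.25,0.02,-0.64,0.70], [0.71,0.49,-0.41,-0.25,0.15]] @ diag([1.2351272641606117, 1.0636399149761895, 0.4334335089496409, 0.23131267532940042, 0.027579197742549664]) @ [[-0.44, -0.44, 0.70, -0.02, 0.36], [0.57, -0.02, 0.57, -0.36, -0.47], [-0.17, -0.49, -0.40, -0.75, -0.08], [-0.54, 0.7, 0.17, -0.4, -0.17], [0.40, 0.29, 0.02, -0.37, 0.79]]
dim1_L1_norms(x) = [1.64, 1.41, 0.92, 0.63, 1.5]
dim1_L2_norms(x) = [0.94, 0.74, 0.49, 0.39, 1.04]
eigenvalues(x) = [(0.95+0j), (-0.15+0.15j), (-0.15-0.15j), (0.24+0.17j), (0.24-0.17j)]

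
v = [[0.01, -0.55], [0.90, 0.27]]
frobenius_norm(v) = 1.09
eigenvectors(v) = [[(0.11-0.61j), (0.11+0.61j)],[-0.79+0.00j, -0.79-0.00j]]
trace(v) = 0.28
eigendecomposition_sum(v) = [[0.00+0.36j, (-0.27+0.06j)],[0.45-0.09j, (0.14+0.33j)]] + [[-0.36j, (-0.27-0.06j)], [0.45+0.09j, 0.14-0.33j]]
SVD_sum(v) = [[-0.19, -0.09],[0.85, 0.38]] + [[0.2, -0.46], [0.05, -0.11]]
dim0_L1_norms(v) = [0.91, 0.82]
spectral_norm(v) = 0.96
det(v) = 0.50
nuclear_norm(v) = 1.48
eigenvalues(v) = [(0.14+0.69j), (0.14-0.69j)]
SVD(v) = [[0.22,-0.97], [-0.97,-0.22]] @ diag([0.9563958200814189, 0.520391232949586]) @ [[-0.92,-0.4], [-0.40,0.92]]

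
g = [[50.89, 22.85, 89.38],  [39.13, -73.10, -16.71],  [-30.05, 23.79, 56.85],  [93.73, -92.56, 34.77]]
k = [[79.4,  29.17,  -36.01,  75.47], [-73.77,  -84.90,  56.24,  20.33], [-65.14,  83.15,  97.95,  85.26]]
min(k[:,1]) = -84.9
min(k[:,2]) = -36.01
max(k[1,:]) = 56.24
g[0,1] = 22.85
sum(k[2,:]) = 201.22000000000003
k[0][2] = -36.01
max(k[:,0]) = 79.4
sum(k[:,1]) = 27.42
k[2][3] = 85.26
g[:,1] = [22.85, -73.1, 23.79, -92.56]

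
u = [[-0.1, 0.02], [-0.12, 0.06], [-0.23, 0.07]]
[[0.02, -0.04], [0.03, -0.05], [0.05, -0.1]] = u@[[-0.11,0.42],[0.31,-0.0]]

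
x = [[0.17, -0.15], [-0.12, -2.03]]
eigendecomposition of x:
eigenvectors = [[1.0, 0.07], [-0.05, 1.00]]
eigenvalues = [0.18, -2.04]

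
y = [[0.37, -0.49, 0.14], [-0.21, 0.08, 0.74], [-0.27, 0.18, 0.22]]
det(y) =0.030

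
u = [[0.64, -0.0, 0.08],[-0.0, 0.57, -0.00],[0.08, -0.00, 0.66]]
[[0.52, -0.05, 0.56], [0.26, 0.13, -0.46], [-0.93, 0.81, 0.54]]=u@[[1.00, -0.23, 0.79], [0.46, 0.22, -0.81], [-1.53, 1.25, 0.72]]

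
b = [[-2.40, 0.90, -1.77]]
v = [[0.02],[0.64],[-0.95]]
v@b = [[-0.05, 0.02, -0.04], [-1.54, 0.58, -1.13], [2.28, -0.86, 1.68]]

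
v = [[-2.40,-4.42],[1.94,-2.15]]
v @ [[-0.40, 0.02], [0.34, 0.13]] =[[-0.54, -0.62], [-1.51, -0.24]]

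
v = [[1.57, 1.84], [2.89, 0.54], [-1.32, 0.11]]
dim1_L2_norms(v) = [2.42, 2.94, 1.32]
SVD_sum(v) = [[1.99,0.81], [2.67,1.08], [-1.10,-0.44]] + [[-0.42, 1.03], [0.22, -0.54], [-0.22, 0.55]]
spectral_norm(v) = 3.78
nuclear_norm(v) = 5.18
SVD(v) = [[-0.57, 0.8], [-0.76, -0.42], [0.31, 0.43]] @ diag([3.78214563068745, 1.3943006950696921]) @ [[-0.93,-0.38], [-0.38,0.93]]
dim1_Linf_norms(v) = [1.84, 2.89, 1.32]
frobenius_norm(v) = 4.03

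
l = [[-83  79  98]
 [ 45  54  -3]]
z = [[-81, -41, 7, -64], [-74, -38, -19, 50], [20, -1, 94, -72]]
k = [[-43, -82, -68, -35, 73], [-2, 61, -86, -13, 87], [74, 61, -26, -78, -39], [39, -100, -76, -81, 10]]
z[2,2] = 94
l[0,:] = [-83, 79, 98]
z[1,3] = 50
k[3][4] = 10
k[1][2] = -86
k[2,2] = -26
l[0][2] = 98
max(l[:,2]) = 98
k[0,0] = -43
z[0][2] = 7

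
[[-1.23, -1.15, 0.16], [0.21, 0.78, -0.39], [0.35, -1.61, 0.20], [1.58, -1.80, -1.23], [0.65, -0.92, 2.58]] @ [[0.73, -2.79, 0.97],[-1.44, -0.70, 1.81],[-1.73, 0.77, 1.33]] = [[0.48, 4.36, -3.06], [-0.30, -1.43, 1.10], [2.23, 0.30, -2.31], [5.87, -4.10, -3.36], [-2.66, 0.82, 2.40]]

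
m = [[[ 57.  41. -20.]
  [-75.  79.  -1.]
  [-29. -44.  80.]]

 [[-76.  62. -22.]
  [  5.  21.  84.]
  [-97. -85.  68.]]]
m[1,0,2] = -22.0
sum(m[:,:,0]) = -215.0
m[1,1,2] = 84.0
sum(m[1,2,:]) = -114.0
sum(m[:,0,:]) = 42.0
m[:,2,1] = [-44.0, -85.0]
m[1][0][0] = -76.0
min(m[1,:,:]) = -97.0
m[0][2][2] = 80.0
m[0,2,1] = -44.0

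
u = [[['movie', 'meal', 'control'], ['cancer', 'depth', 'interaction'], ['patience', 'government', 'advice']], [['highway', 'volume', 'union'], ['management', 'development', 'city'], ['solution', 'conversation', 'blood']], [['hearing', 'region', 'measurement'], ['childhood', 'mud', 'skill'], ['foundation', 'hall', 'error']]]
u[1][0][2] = 'union'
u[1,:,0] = ['highway', 'management', 'solution']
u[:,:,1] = [['meal', 'depth', 'government'], ['volume', 'development', 'conversation'], ['region', 'mud', 'hall']]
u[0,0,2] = 'control'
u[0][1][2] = 'interaction'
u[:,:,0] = [['movie', 'cancer', 'patience'], ['highway', 'management', 'solution'], ['hearing', 'childhood', 'foundation']]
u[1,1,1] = 'development'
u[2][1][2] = 'skill'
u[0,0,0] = 'movie'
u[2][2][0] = 'foundation'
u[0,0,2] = 'control'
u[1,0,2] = 'union'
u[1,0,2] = 'union'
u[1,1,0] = 'management'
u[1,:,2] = ['union', 'city', 'blood']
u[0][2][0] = 'patience'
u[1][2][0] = 'solution'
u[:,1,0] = ['cancer', 'management', 'childhood']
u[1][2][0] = 'solution'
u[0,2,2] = 'advice'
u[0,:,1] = ['meal', 'depth', 'government']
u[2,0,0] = 'hearing'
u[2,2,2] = 'error'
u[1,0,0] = 'highway'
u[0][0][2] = 'control'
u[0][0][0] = 'movie'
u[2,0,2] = 'measurement'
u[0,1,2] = 'interaction'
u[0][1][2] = 'interaction'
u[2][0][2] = 'measurement'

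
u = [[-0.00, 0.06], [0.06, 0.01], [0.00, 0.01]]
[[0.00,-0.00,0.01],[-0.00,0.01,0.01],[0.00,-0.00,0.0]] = u @ [[-0.01, 0.10, 0.07], [0.01, -0.08, 0.09]]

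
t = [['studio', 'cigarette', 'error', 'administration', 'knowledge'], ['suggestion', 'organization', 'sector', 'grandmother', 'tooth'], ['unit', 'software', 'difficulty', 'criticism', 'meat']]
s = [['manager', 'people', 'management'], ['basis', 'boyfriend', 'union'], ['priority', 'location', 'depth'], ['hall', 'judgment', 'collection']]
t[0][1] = 'cigarette'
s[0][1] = 'people'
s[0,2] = 'management'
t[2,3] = 'criticism'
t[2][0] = 'unit'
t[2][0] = 'unit'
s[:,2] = ['management', 'union', 'depth', 'collection']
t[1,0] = 'suggestion'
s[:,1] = ['people', 'boyfriend', 'location', 'judgment']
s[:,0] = ['manager', 'basis', 'priority', 'hall']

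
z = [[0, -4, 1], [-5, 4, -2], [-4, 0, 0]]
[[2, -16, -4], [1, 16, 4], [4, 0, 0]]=z @ [[-1, 0, 0], [0, 4, 1], [2, 0, 0]]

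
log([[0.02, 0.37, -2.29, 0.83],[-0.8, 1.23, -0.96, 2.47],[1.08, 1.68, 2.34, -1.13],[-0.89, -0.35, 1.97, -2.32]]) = [[(0.81+0.67j), 0.77+0.08j, (-1.03-0.07j), (0.84+0.95j)],[(-0.62-1.23j), (0.91-0.14j), -1.00+0.13j, 1.04-1.75j],[0.91+0.92j, 0.29+0.11j, (1.62-0.1j), (-0.73+1.31j)],[(-0.19+1.91j), -0.56+0.22j, 0.90-0.20j, (-0.36+2.71j)]]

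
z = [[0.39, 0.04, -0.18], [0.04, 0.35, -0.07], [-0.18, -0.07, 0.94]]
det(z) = 0.11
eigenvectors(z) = [[-0.29, -0.74, 0.61], [-0.12, 0.66, 0.74], [0.95, -0.14, 0.28]]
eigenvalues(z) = [1.0, 0.32, 0.36]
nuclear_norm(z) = 1.68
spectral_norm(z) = 1.00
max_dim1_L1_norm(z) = 1.19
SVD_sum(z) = [[0.08, 0.03, -0.27], [0.03, 0.01, -0.11], [-0.27, -0.11, 0.91]] + [[0.13, 0.16, 0.06],[0.16, 0.2, 0.07],[0.06, 0.07, 0.03]] + [[0.17, -0.16, 0.03], [-0.16, 0.14, -0.03], [0.03, -0.03, 0.01]]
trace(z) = 1.68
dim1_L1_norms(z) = [0.61, 0.46, 1.19]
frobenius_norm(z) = 1.11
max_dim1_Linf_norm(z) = 0.94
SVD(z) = [[-0.29, -0.61, 0.74],[-0.12, -0.74, -0.66],[0.95, -0.28, 0.14]] @ diag([1.003116684243107, 0.3567638605038451, 0.32011945525304814]) @ [[-0.29,-0.12,0.95], [-0.61,-0.74,-0.28], [0.74,-0.66,0.14]]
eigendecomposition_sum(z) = [[0.08, 0.03, -0.27], [0.03, 0.01, -0.11], [-0.27, -0.11, 0.91]] + [[0.17, -0.16, 0.03],[-0.16, 0.14, -0.03],[0.03, -0.03, 0.01]] + [[0.13, 0.16, 0.06], [0.16, 0.20, 0.07], [0.06, 0.07, 0.03]]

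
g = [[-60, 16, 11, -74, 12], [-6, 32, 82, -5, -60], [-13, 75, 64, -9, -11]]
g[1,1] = 32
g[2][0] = -13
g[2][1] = 75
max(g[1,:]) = 82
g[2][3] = -9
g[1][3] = -5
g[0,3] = -74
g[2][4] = -11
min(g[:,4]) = -60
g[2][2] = 64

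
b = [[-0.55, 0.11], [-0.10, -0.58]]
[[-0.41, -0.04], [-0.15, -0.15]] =b@[[0.77,0.12], [0.12,0.24]]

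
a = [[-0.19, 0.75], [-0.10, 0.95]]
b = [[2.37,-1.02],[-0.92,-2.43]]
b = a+[[2.56, -1.77], [-0.82, -3.38]]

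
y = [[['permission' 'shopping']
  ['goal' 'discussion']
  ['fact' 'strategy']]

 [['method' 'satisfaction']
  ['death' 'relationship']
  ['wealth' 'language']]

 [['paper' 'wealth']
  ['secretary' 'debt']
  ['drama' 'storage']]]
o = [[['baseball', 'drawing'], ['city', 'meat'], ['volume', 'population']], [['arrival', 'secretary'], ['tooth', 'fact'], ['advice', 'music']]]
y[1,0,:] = ['method', 'satisfaction']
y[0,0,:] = ['permission', 'shopping']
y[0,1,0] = 'goal'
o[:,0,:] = [['baseball', 'drawing'], ['arrival', 'secretary']]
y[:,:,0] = [['permission', 'goal', 'fact'], ['method', 'death', 'wealth'], ['paper', 'secretary', 'drama']]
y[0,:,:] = [['permission', 'shopping'], ['goal', 'discussion'], ['fact', 'strategy']]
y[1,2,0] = 'wealth'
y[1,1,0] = 'death'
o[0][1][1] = 'meat'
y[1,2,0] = 'wealth'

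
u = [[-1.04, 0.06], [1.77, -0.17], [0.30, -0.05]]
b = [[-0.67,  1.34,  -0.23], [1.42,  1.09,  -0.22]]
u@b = [[0.78,  -1.33,  0.23], [-1.43,  2.19,  -0.37], [-0.27,  0.35,  -0.06]]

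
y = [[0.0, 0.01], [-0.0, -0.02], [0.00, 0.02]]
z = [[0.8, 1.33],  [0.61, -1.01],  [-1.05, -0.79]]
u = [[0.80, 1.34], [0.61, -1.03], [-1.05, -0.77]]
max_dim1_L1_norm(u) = 2.14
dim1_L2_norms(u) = [1.56, 1.2, 1.3]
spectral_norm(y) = 0.03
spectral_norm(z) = 2.05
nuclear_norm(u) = 3.22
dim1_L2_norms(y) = [0.01, 0.02, 0.02]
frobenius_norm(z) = 2.35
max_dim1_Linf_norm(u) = 1.34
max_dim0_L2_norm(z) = 1.85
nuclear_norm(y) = 0.03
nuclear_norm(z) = 3.20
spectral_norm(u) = 2.05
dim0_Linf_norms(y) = [0.0, 0.02]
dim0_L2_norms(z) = [1.45, 1.85]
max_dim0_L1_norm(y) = 0.05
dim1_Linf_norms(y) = [0.01, 0.02, 0.02]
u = z + y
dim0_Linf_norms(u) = [1.05, 1.34]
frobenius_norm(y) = 0.03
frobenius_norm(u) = 2.36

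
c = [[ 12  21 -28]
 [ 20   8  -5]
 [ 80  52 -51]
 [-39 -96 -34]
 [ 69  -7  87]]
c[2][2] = -51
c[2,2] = -51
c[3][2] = -34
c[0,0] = 12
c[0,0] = 12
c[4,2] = 87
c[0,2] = -28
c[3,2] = -34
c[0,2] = -28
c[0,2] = -28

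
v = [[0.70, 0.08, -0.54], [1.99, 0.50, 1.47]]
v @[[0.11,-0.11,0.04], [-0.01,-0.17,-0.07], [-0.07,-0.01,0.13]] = [[0.11, -0.09, -0.05], [0.11, -0.32, 0.24]]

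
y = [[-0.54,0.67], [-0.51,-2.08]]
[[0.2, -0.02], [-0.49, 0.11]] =y @ [[-0.06,-0.02],  [0.25,-0.05]]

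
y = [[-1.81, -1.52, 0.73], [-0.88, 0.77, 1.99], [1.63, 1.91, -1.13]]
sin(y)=[[-0.02, -0.06, -0.53],  [0.33, 0.83, 0.46],  [-0.42, 0.16, 0.28]]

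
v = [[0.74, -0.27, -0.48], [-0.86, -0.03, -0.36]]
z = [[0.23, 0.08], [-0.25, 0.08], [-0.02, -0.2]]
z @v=[[0.10, -0.06, -0.14], [-0.25, 0.07, 0.09], [0.16, 0.01, 0.08]]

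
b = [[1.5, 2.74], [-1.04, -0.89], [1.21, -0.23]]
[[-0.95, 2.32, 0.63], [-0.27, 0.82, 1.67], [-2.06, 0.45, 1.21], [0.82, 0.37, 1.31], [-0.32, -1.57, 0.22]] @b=[[-3.08, -4.81], [0.76, -1.85], [-2.09, -6.32], [2.43, 1.62], [1.42, 0.47]]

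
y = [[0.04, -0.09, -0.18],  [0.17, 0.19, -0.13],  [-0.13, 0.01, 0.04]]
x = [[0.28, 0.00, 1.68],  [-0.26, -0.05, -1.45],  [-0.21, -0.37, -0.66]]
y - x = [[-0.24, -0.09, -1.86],[0.43, 0.24, 1.32],[0.08, 0.38, 0.7]]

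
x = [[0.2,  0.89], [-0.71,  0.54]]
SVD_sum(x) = [[-0.25, 0.74],[-0.24, 0.7]] + [[0.45,0.15], [-0.47,-0.16]]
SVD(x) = [[0.73, 0.69], [0.69, -0.73]] @ diag([1.0737731505935257, 0.6890654693600989]) @ [[-0.32, 0.95],[0.95, 0.32]]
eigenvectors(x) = [[(0.75+0j), 0.75-0.00j],[(0.14+0.65j), (0.14-0.65j)]]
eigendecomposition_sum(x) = [[(0.1+0.43j),0.44-0.21j], [(-0.36+0.17j),0.27+0.35j]] + [[0.10-0.43j,  (0.45+0.21j)], [(-0.36-0.17j),  (0.27-0.35j)]]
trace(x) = 0.74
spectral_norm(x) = 1.07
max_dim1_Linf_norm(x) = 0.89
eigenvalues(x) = [(0.37+0.78j), (0.37-0.78j)]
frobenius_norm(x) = 1.28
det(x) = 0.74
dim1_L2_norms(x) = [0.91, 0.89]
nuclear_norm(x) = 1.76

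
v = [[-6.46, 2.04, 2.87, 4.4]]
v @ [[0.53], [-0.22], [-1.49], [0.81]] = [[-4.58]]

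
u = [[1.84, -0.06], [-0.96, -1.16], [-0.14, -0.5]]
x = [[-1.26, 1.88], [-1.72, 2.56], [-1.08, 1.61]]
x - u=[[-3.1, 1.94], [-0.76, 3.72], [-0.94, 2.11]]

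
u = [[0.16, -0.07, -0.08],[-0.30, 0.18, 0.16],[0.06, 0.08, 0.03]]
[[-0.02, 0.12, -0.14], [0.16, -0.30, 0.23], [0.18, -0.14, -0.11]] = u @ [[0.34, -0.12, -1.05], [2.48, -1.43, -0.64], [-1.18, -0.51, 0.21]]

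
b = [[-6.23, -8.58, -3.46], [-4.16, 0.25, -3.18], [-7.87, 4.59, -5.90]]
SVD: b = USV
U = [[-0.64, 0.75, 0.17], [-0.38, -0.12, -0.92], [-0.67, -0.65, 0.37]]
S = [13.3, 9.64, 0.21]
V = [[0.81, 0.17, 0.55], [0.1, -0.98, 0.17], [-0.57, 0.08, 0.82]]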